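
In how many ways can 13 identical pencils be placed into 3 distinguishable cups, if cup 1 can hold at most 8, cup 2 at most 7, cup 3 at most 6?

Ignoring the caps, the number of non-negative solutions to x_1+…+x_3 = 13 is C(15,2) = 105.
Subtract solutions that violate a single cap (substitute x_i' = x_i − (cap_i+1)): x_1 ≥ 9 gives C(6,2) = 15; x_2 ≥ 8 gives C(7,2) = 21; x_3 ≥ 7 gives C(8,2) = 28. Together 64.
No two caps can be exceeded simultaneously, so the pair terms are all 0.
By inclusion–exclusion the count is 105 − 64 + 0 = 41.

41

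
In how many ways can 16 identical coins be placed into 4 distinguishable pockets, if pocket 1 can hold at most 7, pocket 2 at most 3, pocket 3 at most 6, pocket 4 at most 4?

Ignoring the caps, the number of non-negative solutions to x_1+…+x_4 = 16 is C(19,3) = 969.
Subtract solutions that violate a single cap (substitute x_i' = x_i − (cap_i+1)): x_1 ≥ 8 gives C(11,3) = 165; x_2 ≥ 4 gives C(15,3) = 455; x_3 ≥ 7 gives C(12,3) = 220; x_4 ≥ 5 gives C(14,3) = 364. Together 1204.
Add back pairs where two caps are both exceeded: 35 + 4 + 20 + 56 + 120 + 35 = 270.
Subtract triples: 0 + 0 + 0 + 1 = 1.
By inclusion–exclusion the count is 969 − 1204 + 270 − 1 = 34.

34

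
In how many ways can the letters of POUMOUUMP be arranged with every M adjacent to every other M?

Treat the 2 copies of M as a single block. The multiset to arrange is then {MM, O, O, P, P, U, U, U}, 8 items in all.
That gives (8)!/(3!·2!·2!) = 1680 arrangements.

1680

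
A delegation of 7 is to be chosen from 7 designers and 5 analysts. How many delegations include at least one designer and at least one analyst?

791

With no constraint there are C(12,7) = 792 possible selections.
Subtract selections that omit an entire group: no designers → C(5,7) = 0; no analysts → C(7,7) = 1.
Both groups omitted at once is impossible, so 792 − 1 = 791.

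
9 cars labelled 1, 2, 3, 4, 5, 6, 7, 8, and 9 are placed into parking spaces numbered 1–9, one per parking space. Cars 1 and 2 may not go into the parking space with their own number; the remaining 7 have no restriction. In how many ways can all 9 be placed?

287280

Let Aᵢ (for i ∈ {1, 2}) be the placements that put car i in its forbidden parking space. Any j of these fix j positions, leaving (9−j)! ways to fill the rest, and there are C(2,j) ways to pick which j.
By inclusion–exclusion, the number of valid placements is Σ_{j=0}^{2} (−1)^j C(2,j)·(9−j)!.
Computing: 362880 − 80640 + 5040 = 287280.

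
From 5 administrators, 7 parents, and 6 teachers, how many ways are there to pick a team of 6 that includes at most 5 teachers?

Split by how many teachers are chosen (0 through 5).
Sum: C(6,0)·C(12,6) + C(6,1)·C(12,5) + C(6,2)·C(12,4) + C(6,3)·C(12,3) + C(6,4)·C(12,2) + C(6,5)·C(12,1) = 924 + 4752 + 7425 + 4400 + 990 + 72 = 18563.

18563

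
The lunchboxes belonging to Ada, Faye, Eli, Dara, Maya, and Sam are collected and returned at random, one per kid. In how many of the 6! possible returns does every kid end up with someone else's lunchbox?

265

This is the derangement count D_6: permutations of 6 items with no fixed point.
By inclusion–exclusion this is Σ_{j=0}^{6} (−1)^j C(6,j)·(6−j)!.
Computing: 720 − 720 + 360 − 120 + 30 − 6 + 1 = 265.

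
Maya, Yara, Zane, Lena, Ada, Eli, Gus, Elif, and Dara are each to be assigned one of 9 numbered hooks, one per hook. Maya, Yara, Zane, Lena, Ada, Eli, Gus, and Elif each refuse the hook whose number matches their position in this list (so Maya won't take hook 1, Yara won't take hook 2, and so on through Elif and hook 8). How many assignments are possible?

Let Aᵢ (for 1 ≤ i ≤ 8) be the placements that put person i in their forbidden hook. Any j of these fix j positions, leaving (9−j)! ways to fill the rest, and there are C(8,j) ways to pick which j.
By inclusion–exclusion, the number of valid placements is Σ_{j=0}^{8} (−1)^j C(8,j)·(9−j)!.
Computing: 362880 − 322560 + 141120 − 40320 + 8400 − 1344 + 168 − 16 + 1 = 148329.

148329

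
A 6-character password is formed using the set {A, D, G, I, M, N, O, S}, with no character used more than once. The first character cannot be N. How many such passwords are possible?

The first character has 8−1 = 7 choices (anything except N).
The remaining 5 characters are filled from the other 7 symbols without repetition: 7 × 6 × 5 × 4 × 3 = 2520.
Total: 7 × 2520 = 17640.

17640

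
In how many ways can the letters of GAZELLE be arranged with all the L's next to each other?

Treat the 2 copies of L as a single block. The multiset to arrange is then {LL, A, E, E, G, Z}, 6 items in all.
That gives (6)!/(2!) = 360 arrangements.

360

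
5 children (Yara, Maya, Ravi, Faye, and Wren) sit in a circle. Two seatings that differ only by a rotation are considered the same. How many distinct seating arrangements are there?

24

Fix one person's seat to break rotational symmetry; the remaining 4 people can be arranged in (4)! = 24 ways.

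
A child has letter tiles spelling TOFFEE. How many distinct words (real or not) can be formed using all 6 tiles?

The 6 letters of TOFFEE have repeats: E appearing twice and F appearing twice.
So there are 6! / (2!·2!) = 180 distinguishable arrangements.

180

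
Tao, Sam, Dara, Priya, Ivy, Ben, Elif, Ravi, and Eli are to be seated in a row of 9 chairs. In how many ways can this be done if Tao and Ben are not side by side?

There are 9! = 362880 arrangements in all. If Tao and Ben are adjacent, merging them into one block gives 2·(8)! = 80640 arrangements.
Complementary counting: 362880 − 80640 = 282240.

282240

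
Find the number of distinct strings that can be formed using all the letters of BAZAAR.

120

The 6 letters of BAZAAR have repeats: A appearing 3 times.
The number of distinct arrangements is 6!/(3!) = 720/6 = 120.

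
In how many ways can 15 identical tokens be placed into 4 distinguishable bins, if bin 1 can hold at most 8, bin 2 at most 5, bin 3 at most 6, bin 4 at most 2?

By stars and bars, unrestricted non-negative solutions to x_1+…+x_4 = 15 number C(15+3,3) = 816.
Subtract solutions that violate a single cap (substitute x_i' = x_i − (cap_i+1)): x_1 ≥ 9 gives C(9,3) = 84; x_2 ≥ 6 gives C(12,3) = 220; x_3 ≥ 7 gives C(11,3) = 165; x_4 ≥ 3 gives C(15,3) = 455. Together 924.
Add back pairs where two caps are both exceeded: 1 + 0 + 20 + 10 + 84 + 56 = 171.
By inclusion–exclusion the count is 816 − 924 + 171 = 63.

63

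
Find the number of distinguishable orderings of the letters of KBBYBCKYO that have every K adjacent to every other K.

3360

Treat the 2 copies of K as a single block. The multiset to arrange is then {KK, B, B, B, C, O, Y, Y}, 8 items in all.
That gives (8)!/(3!·2!) = 3360 arrangements.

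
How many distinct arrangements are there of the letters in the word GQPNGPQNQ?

7560

The 9 letters of GQPNGPQNQ have repeats: G appearing twice, N appearing twice, P appearing twice, and Q appearing 3 times.
The number of distinct arrangements is 9!/(3!·2!·2!·2!) = 362880/48 = 7560.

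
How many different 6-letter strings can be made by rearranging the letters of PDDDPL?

The 6 letters of PDDDPL have repeats: D appearing 3 times and P appearing twice.
The number of distinct arrangements is 6!/(3!·2!) = 720/12 = 60.

60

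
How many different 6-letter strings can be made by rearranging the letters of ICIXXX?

60

The 6 letters of ICIXXX have repeats: I appearing twice and X appearing 3 times.
So there are 6! / (3!·2!) = 60 distinguishable arrangements.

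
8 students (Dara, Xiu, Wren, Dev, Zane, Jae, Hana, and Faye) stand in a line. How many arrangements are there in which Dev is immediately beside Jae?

10080

Treat {Dev, Jae} as a single unit. There are 7 units to order, and the pair itself can be ordered 2 ways.
That gives 2 × 7! = 2 × 5040 = 10080.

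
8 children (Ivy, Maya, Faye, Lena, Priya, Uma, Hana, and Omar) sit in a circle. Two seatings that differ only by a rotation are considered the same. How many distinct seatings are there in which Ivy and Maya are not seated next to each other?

3600

Without the restriction there are (7)! = 5040 seatings.
Seatings with Ivy beside Maya: treat them as a block with 2 internal orders, giving 2 × (6)! = 1440.
Subtracting, 5040 − 1440 = 3600.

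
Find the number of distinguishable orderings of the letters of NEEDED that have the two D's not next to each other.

There are 6!/(3!·2!) = 60 arrangements of NEEDED in total.
Arrangements with the D's together: treat DD as one letter, giving (5)!/(3!) = 20.
Hence 60 − 20 = 40.

40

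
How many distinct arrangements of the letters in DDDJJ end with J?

4

Fix J in the last position and arrange the remaining 4 letters.
Those 4 letters have D appearing 3 times, giving (4)!/(3!) = 4.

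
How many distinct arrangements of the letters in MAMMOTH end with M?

With the last slot taken by M, it remains to arrange the other 6 letters (AMMOTH).
Those 6 letters have M appearing twice, giving (6)!/(2!) = 360.

360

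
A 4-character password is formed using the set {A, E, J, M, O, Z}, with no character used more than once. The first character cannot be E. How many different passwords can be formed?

300

The first character has 6−1 = 5 choices (anything except E).
The remaining 3 characters are filled from the other 5 symbols without repetition: 5 × 4 × 3 = 60.
Total: 5 × 60 = 300.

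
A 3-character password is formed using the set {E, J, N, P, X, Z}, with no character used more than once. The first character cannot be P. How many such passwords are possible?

100

The first character has 6−1 = 5 choices (anything except P).
The remaining 2 characters are filled from the other 5 symbols without repetition: 5 × 4 = 20.
Total: 5 × 20 = 100.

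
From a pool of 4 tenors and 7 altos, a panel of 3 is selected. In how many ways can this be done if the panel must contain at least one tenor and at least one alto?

126

With no constraint there are C(11,3) = 165 possible selections.
Selections missing a whole group: no tenors → C(7,3) = 35; no altos → C(4,3) = 4.
Both groups omitted at once is impossible, so 165 − 39 = 126.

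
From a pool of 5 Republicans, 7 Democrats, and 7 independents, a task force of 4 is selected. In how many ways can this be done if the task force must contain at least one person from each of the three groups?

With no constraint there are C(19,4) = 3876 possible selections.
Selections missing a whole group: no Republicans → C(14,4) = 1001; no Democrats → C(12,4) = 495; no independents → C(12,4) = 495.
Add back selections omitting two groups (i.e. drawn from a single group): C(5,4) + C(7,4) + C(7,4) = 75.
By inclusion–exclusion: 3876 − 1991 + 75 = 1960.

1960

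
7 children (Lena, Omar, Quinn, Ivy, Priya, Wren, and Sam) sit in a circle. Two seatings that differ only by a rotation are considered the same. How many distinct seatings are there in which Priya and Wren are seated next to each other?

Glue Priya and Wren into a block (2 internal orders). Seating 6 units around a circle gives (5)! arrangements.
So 2 × (5)! = 2 × 120 = 240.

240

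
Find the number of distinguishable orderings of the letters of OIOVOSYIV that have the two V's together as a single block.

3360

Treat the 2 copies of V as a single block. The multiset to arrange is then {VV, I, I, O, O, O, S, Y}, 8 items in all.
That gives (8)!/(3!·2!) = 3360 arrangements.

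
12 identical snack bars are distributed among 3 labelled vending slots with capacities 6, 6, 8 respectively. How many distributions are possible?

Without the upper bounds there are C(14,2) = 91 ways to split 12 among 3 vending slots.
Subtract solutions that violate a single cap (substitute x_i' = x_i − (cap_i+1)): x_1 ≥ 7 gives C(7,2) = 21; x_2 ≥ 7 gives C(7,2) = 21; x_3 ≥ 9 gives C(5,2) = 10. Together 52.
No two caps can be exceeded simultaneously, so the pair terms are all 0.
By inclusion–exclusion the count is 91 − 52 + 0 = 39.

39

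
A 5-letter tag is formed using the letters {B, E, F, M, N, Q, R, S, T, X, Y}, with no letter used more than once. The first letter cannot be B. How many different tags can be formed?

50400

The first letter has 11−1 = 10 choices (anything except B).
The remaining 4 letters are filled from the other 10 symbols without repetition: 10 × 9 × 8 × 7 = 5040.
Total: 10 × 5040 = 50400.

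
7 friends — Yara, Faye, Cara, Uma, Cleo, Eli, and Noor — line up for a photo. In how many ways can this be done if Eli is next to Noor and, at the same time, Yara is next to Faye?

480

Treat {Eli,Noor} as one block (2 orders) and {Yara,Faye} as another (2 orders).
That leaves 5 units to arrange: 2 × 2 × 5! = 4 × 120 = 480.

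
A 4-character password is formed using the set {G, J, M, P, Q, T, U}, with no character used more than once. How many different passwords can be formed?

840

This is a permutation of 4 out of 7: P(7,4) = 7!/3!.
That product is 7 × 6 × 5 × 4 = 840.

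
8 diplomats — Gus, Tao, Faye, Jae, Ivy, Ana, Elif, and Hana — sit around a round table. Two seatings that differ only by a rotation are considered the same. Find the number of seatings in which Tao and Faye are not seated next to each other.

3600

All circular seatings of 8 people number (7)! = 5040.
Those with Tao next to Faye: fuse the pair into one unit and seat 7 units around a circle — 2·(6)! = 1440.
Subtracting, 5040 − 1440 = 3600.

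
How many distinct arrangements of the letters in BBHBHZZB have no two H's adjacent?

There are 8!/(4!·2!·2!) = 420 arrangements of BBHBHZZB in total.
If the two H's are adjacent, glue them into one block, leaving 7 items to arrange: (7)!/(4!·2!) = 105 ways.
Hence 420 − 105 = 315.

315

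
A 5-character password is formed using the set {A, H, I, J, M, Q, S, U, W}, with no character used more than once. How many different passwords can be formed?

This is a permutation of 5 out of 9: P(9,5) = 9!/4!.
9 × 8 × 7 × 6 × 5 = 15120.

15120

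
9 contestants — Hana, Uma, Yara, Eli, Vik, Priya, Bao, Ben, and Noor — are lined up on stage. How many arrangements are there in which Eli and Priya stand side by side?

Treat {Eli, Priya} as a single unit. There are 8 units to order, and the pair itself can be ordered 2 ways.
So the count is 2·(8)! = 80640.

80640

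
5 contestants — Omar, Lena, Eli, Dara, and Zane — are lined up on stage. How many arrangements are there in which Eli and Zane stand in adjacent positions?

Place the 3 others and the Eli-Zane pair as 4 objects in a line; the pair has 2 internal arrangements.
So the count is 2·(4)! = 48.

48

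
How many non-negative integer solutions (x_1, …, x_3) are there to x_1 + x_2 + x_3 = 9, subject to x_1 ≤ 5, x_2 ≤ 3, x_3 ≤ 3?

Ignoring the caps, the number of non-negative solutions to x_1+…+x_3 = 9 is C(11,2) = 55.
Subtract solutions that violate a single cap (substitute x_i' = x_i − (cap_i+1)): x_1 ≥ 6 gives C(5,2) = 10; x_2 ≥ 4 gives C(7,2) = 21; x_3 ≥ 4 gives C(7,2) = 21. Together 52.
Add back pairs where two caps are both exceeded: 0 + 0 + 3 = 3.
By inclusion–exclusion the count is 55 − 52 + 3 = 6.

6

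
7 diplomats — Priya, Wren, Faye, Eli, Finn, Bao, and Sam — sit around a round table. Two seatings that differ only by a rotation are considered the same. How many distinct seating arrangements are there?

720

Seat Priya anywhere (absorbing the rotational symmetry), then permute the other 6: (6)! = 720.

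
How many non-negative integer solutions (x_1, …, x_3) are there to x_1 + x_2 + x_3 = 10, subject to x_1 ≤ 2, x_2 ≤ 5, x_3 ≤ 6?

Ignoring the caps, the number of non-negative solutions to x_1+…+x_3 = 10 is C(12,2) = 66.
Subtract solutions that violate a single cap (substitute x_i' = x_i − (cap_i+1)): x_1 ≥ 3 gives C(9,2) = 36; x_2 ≥ 6 gives C(6,2) = 15; x_3 ≥ 7 gives C(5,2) = 10. Together 61.
Add back pairs where two caps are both exceeded: 3 + 1 + 0 = 4.
By inclusion–exclusion the count is 66 − 61 + 4 = 9.

9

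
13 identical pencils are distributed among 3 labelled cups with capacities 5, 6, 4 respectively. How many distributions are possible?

By stars and bars, unrestricted non-negative solutions to x_1+…+x_3 = 13 number C(13+2,2) = 105.
Subtract solutions that violate a single cap (substitute x_i' = x_i − (cap_i+1)): x_1 ≥ 6 gives C(9,2) = 36; x_2 ≥ 7 gives C(8,2) = 28; x_3 ≥ 5 gives C(10,2) = 45. Together 109.
Add back pairs where two caps are both exceeded: 1 + 6 + 3 = 10.
By inclusion–exclusion the count is 105 − 109 + 10 = 6.

6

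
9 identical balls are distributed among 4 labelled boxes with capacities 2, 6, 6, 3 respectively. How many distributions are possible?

By stars and bars, unrestricted non-negative solutions to x_1+…+x_4 = 9 number C(9+3,3) = 220.
Subtract solutions that violate a single cap (substitute x_i' = x_i − (cap_i+1)): x_1 ≥ 3 gives C(9,3) = 84; x_2 ≥ 7 gives C(5,3) = 10; x_3 ≥ 7 gives C(5,3) = 10; x_4 ≥ 4 gives C(8,3) = 56. Together 160.
Add back pairs where two caps are both exceeded: 0 + 0 + 10 + 0 + 0 + 0 = 10.
By inclusion–exclusion the count is 220 − 160 + 10 = 70.

70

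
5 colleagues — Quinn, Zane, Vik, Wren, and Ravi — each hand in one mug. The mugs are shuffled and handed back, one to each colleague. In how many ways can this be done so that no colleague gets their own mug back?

44

Count assignments avoiding every fixed point. For any j of the 5 colleagues fixed to their own mug, the other 5−j can be arranged in (5−j)! ways.
By inclusion–exclusion this is Σ_{j=0}^{5} (−1)^j C(5,j)·(5−j)!.
Computing: 120 − 120 + 60 − 20 + 5 − 1 = 44.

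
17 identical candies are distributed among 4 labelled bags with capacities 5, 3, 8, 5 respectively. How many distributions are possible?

Ignoring the caps, the number of non-negative solutions to x_1+…+x_4 = 17 is C(20,3) = 1140.
Subtract solutions that violate a single cap (substitute x_i' = x_i − (cap_i+1)): x_1 ≥ 6 gives C(14,3) = 364; x_2 ≥ 4 gives C(16,3) = 560; x_3 ≥ 9 gives C(11,3) = 165; x_4 ≥ 6 gives C(14,3) = 364. Together 1453.
Add back pairs where two caps are both exceeded: 120 + 10 + 56 + 35 + 120 + 10 = 351.
Subtract triples: 0 + 4 + 0 + 0 = 4.
By inclusion–exclusion the count is 1140 − 1453 + 351 − 4 = 34.

34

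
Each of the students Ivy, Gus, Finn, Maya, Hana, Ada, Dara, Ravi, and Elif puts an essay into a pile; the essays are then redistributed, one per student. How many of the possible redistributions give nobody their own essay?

This is the derangement count D_9: permutations of 9 items with no fixed point.
By inclusion–exclusion this is Σ_{j=0}^{9} (−1)^j C(9,j)·(9−j)!.
Computing: 362880 − 362880 + 181440 − 60480 + 15120 − 3024 + 504 − 72 + 9 − 1 = 133496.

133496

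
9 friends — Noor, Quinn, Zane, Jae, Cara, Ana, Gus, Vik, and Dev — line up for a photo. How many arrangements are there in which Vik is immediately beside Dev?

80640

Treat {Vik, Dev} as a single unit. There are 8 units to order, and the pair itself can be ordered 2 ways.
So the count is 2·(8)! = 80640.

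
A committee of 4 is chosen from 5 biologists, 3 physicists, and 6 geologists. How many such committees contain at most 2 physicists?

Split by how many physicists are chosen (0 through 2).
Sum: C(3,0)·C(11,4) + C(3,1)·C(11,3) + C(3,2)·C(11,2) = 330 + 495 + 165 = 990.

990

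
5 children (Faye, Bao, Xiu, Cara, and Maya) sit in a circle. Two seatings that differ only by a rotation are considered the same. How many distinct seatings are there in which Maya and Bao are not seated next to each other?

All circular seatings of 5 people number (4)! = 24.
Those with Maya next to Bao: fuse the pair into one unit and seat 4 units around a circle — 2·(3)! = 12.
Subtracting, 24 − 12 = 12.

12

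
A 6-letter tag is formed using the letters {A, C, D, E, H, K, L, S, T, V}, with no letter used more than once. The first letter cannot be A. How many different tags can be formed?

The first letter has 10−1 = 9 choices (anything except A).
The remaining 5 letters are filled from the other 9 symbols without repetition: 9 × 8 × 7 × 6 × 5 = 15120.
Total: 9 × 15120 = 136080.

136080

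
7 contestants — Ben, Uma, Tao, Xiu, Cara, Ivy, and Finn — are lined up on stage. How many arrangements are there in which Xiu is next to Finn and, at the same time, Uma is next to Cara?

480

Treat {Xiu,Finn} as one block (2 orders) and {Uma,Cara} as another (2 orders).
That leaves 5 units to arrange: 2 × 2 × 5! = 4 × 120 = 480.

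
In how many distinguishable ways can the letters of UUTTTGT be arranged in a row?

105

Letter multiplicities in UUTTTGT: G×1, T×4, U×2.
Dividing 7! = 5040 by 4!·2! = 48 for the repeated letters gives 105.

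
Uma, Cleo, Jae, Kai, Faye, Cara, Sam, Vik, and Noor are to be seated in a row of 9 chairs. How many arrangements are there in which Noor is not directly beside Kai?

Of the 9! = 362880 arrangements, those with Noor and Kai adjacent number 2 × 8! = 80640 (treat the pair as a block with 2 internal orders).
Complementary counting: 362880 − 80640 = 282240.

282240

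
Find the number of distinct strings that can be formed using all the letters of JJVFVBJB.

1680

Letter multiplicities in JJVFVBJB: B×2, F×1, J×3, V×2.
The number of distinct arrangements is 8!/(3!·2!·2!) = 40320/24 = 1680.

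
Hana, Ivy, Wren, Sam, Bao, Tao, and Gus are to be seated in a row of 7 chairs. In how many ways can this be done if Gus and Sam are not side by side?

3600

Of the 7! = 5040 arrangements, those with Gus and Sam adjacent number 2 × 6! = 1440 (treat the pair as a block with 2 internal orders).
Complementary counting: 5040 − 1440 = 3600.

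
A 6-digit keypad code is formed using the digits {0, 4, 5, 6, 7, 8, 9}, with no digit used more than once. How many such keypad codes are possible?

5040

Choose and order 6 of the 7 symbols: the first digit has 7 options, the next 6, and so on down to 2.
That product is 7 × 6 × 5 × 4 × 3 × 2 = 5040.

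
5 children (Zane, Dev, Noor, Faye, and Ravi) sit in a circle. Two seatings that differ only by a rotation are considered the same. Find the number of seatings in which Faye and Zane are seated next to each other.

Glue Faye and Zane into a block (2 internal orders). Seating 4 units around a circle gives (3)! arrangements.
So 2 × (3)! = 2 × 6 = 12.

12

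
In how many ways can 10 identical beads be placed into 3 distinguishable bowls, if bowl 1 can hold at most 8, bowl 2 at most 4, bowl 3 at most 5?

27

Without the upper bounds there are C(12,2) = 66 ways to split 10 among 3 bowls.
Subtract solutions that violate a single cap (substitute x_i' = x_i − (cap_i+1)): x_1 ≥ 9 gives C(3,2) = 3; x_2 ≥ 5 gives C(7,2) = 21; x_3 ≥ 6 gives C(6,2) = 15. Together 39.
No two caps can be exceeded simultaneously, so the pair terms are all 0.
By inclusion–exclusion the count is 66 − 39 + 0 = 27.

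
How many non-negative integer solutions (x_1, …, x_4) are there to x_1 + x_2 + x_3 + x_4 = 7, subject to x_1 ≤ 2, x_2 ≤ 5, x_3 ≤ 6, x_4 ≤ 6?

79

By stars and bars, unrestricted non-negative solutions to x_1+…+x_4 = 7 number C(7+3,3) = 120.
Subtract solutions that violate a single cap (substitute x_i' = x_i − (cap_i+1)): x_1 ≥ 3 gives C(7,3) = 35; x_2 ≥ 6 gives C(4,3) = 4; x_3 ≥ 7 gives C(3,3) = 1; x_4 ≥ 7 gives C(3,3) = 1. Together 41.
No two caps can be exceeded simultaneously, so the pair terms are all 0.
By inclusion–exclusion the count is 120 − 41 + 0 = 79.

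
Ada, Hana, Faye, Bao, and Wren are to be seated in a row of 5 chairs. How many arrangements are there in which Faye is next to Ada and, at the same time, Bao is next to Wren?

24

Treat {Faye,Ada} as one block (2 orders) and {Bao,Wren} as another (2 orders).
That leaves 3 units to arrange: 2 × 2 × 3! = 4 × 6 = 24.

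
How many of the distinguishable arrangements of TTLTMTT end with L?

Fix L in the last position and arrange the remaining 6 letters.
Those 6 letters have T appearing 5 times, giving (6)!/(5!) = 6.

6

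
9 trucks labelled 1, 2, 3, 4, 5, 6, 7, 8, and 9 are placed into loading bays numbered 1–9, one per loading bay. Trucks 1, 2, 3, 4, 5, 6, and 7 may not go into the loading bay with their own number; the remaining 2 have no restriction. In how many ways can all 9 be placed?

Let Aᵢ (for 1 ≤ i ≤ 7) be the placements that put truck i in its forbidden loading bay. Any j of these fix j positions, leaving (9−j)! ways to fill the rest, and there are C(7,j) ways to pick which j.
By inclusion–exclusion, the number of valid placements is Σ_{j=0}^{7} (−1)^j C(7,j)·(9−j)!.
Computing: 362880 − 282240 + 105840 − 25200 + 4200 − 504 + 42 − 2 = 165016.

165016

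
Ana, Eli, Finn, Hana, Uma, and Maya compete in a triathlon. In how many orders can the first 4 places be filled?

360

There are 6 choices for 1st place, 5 for 2nd, and so on down to 3 for position 4.
That gives 6 × 5 × 4 × 3 = 360.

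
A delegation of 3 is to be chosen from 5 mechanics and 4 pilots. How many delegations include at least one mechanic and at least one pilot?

With no constraint there are C(9,3) = 84 possible selections.
Selections missing a whole group: no mechanics → C(4,3) = 4; no pilots → C(5,3) = 10.
Both groups omitted at once is impossible, so 84 − 14 = 70.

70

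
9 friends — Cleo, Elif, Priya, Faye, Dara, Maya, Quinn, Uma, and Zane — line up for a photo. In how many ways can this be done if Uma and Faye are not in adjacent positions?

There are 9! = 362880 arrangements in all. If Uma and Faye are adjacent, merging them into one block gives 2·(8)! = 80640 arrangements.
Complementary counting: 362880 − 80640 = 282240.

282240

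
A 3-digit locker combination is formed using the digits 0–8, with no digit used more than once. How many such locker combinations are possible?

This is a permutation of 3 out of 9: P(9,3) = 9!/6!.
That product is 9 × 8 × 7 = 504.

504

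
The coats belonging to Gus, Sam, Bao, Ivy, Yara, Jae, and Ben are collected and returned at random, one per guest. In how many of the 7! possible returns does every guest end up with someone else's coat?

1854

This is the derangement count D_7: permutations of 7 items with no fixed point.
By inclusion–exclusion this is Σ_{j=0}^{7} (−1)^j C(7,j)·(7−j)!.
Computing: 5040 − 5040 + 2520 − 840 + 210 − 42 + 7 − 1 = 1854.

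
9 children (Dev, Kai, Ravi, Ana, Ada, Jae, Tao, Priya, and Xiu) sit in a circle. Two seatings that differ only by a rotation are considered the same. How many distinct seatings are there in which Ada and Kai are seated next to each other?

10080

Glue Ada and Kai into a block (2 internal orders). Seating 8 units around a circle gives (7)! arrangements.
So 2 × (7)! = 2 × 5040 = 10080.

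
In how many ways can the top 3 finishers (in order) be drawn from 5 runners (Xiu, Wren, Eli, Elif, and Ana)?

This is an ordered selection of 3 from 5: P(5,3).
That gives 5 × 4 × 3 = 60.

60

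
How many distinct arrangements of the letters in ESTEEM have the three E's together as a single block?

Treat the 3 copies of E as a single block. The multiset to arrange is then {EEE, M, S, T}, 4 items in all.
All 4 items are distinct, so there are (4)! = 24 arrangements.

24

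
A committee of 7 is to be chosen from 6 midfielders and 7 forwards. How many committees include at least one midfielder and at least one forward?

With no constraint there are C(13,7) = 1716 possible selections.
Selections missing a whole group: no midfielders → C(7,7) = 1; no forwards → C(6,7) = 0.
Both groups omitted at once is impossible, so 1716 − 1 = 1715.

1715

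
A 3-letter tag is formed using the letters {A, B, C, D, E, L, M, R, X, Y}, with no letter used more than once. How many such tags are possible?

This is a permutation of 3 out of 10: P(10,3) = 10!/7!.
10 × 9 × 8 = 720.

720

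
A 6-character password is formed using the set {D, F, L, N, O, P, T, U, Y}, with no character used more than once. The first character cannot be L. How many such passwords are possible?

53760

The first character has 9−1 = 8 choices (anything except L).
The remaining 5 characters are filled from the other 8 symbols without repetition: 8 × 7 × 6 × 5 × 4 = 6720.
Total: 8 × 6720 = 53760.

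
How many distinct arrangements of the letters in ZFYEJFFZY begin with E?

With the first slot taken by E, it remains to arrange the other 8 letters (ZFYJFFZY).
Those 8 letters have F appearing 3 times, Y appearing twice, and Z appearing twice, giving (8)!/(3!·2!·2!) = 1680.

1680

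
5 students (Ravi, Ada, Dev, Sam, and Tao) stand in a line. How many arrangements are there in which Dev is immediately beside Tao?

48

Place the 3 others and the Dev-Tao pair as 4 objects in a line; the pair has 2 internal arrangements.
That gives 2 × 4! = 2 × 24 = 48.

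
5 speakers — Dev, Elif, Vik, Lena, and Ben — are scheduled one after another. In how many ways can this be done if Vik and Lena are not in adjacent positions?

72

There are 5! = 120 arrangements in all. If Vik and Lena are adjacent, merging them into one block gives 2·(4)! = 48 arrangements.
Complementary counting: 120 − 48 = 72.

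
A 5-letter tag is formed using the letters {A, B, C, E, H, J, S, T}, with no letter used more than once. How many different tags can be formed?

6720

This is a permutation of 5 out of 8: P(8,5) = 8!/3!.
8 × 7 × 6 × 5 × 4 = 6720.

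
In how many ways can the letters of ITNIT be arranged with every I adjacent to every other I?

12

Treat the 2 copies of I as a single block. The multiset to arrange is then {II, N, T, T}, 4 items in all.
That gives (4)!/(2!) = 12 arrangements.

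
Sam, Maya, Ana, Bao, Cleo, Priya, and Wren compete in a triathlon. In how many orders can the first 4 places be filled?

There are 7 choices for 1st place, 6 for 2nd, and so on down to 4 for position 4.
That gives 7 × 6 × 5 × 4 = 840.

840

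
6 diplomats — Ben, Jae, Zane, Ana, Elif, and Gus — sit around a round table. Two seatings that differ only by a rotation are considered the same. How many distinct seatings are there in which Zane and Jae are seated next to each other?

48

Glue Zane and Jae into a block (2 internal orders). Seating 5 units around a circle gives (4)! arrangements.
So 2 × (4)! = 2 × 24 = 48.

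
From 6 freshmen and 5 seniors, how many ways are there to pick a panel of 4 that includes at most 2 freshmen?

Split by how many freshmen are chosen (0 through 2).
Sum: C(6,0)·C(5,4) + C(6,1)·C(5,3) + C(6,2)·C(5,2) = 5 + 60 + 150 = 215.

215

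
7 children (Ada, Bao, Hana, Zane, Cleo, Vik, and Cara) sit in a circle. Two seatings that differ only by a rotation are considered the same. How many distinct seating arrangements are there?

Fix one person's seat to break rotational symmetry; the remaining 6 people can be arranged in (6)! = 720 ways.

720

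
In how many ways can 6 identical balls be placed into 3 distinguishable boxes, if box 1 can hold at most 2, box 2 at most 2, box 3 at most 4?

Ignoring the caps, the number of non-negative solutions to x_1+…+x_3 = 6 is C(8,2) = 28.
Subtract solutions that violate a single cap (substitute x_i' = x_i − (cap_i+1)): x_1 ≥ 3 gives C(5,2) = 10; x_2 ≥ 3 gives C(5,2) = 10; x_3 ≥ 5 gives C(3,2) = 3. Together 23.
Add back pairs where two caps are both exceeded: 1 + 0 + 0 = 1.
By inclusion–exclusion the count is 28 − 23 + 1 = 6.

6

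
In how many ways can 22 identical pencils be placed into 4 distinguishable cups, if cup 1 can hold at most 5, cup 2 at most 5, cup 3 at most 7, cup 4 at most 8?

20

Ignoring the caps, the number of non-negative solutions to x_1+…+x_4 = 22 is C(25,3) = 2300.
Subtract solutions that violate a single cap (substitute x_i' = x_i − (cap_i+1)): x_1 ≥ 6 gives C(19,3) = 969; x_2 ≥ 6 gives C(19,3) = 969; x_3 ≥ 8 gives C(17,3) = 680; x_4 ≥ 9 gives C(16,3) = 560. Together 3178.
Add back pairs where two caps are both exceeded: 286 + 165 + 120 + 165 + 120 + 56 = 912.
Subtract triples: 10 + 4 + 0 + 0 = 14.
By inclusion–exclusion the count is 2300 − 3178 + 912 − 14 = 20.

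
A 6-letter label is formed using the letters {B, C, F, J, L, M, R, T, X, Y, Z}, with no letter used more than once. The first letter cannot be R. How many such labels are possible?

The first letter has 11−1 = 10 choices (anything except R).
The remaining 5 letters are filled from the other 10 symbols without repetition: 10 × 9 × 8 × 7 × 6 = 30240.
Total: 10 × 30240 = 302400.

302400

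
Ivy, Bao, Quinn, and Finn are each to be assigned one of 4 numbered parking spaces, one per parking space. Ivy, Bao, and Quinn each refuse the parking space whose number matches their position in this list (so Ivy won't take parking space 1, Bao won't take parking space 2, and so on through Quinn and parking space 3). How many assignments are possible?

Let Aᵢ (for i ∈ {1, 2, 3}) be the placements that put person i in their forbidden parking space. Any j of these fix j positions, leaving (4−j)! ways to fill the rest, and there are C(3,j) ways to pick which j.
By inclusion–exclusion, the number of valid placements is Σ_{j=0}^{3} (−1)^j C(3,j)·(4−j)!.
Computing: 24 − 18 + 6 − 1 = 11.

11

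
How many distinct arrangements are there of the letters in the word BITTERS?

2520

Letter multiplicities in BITTERS: B×1, E×1, I×1, R×1, S×1, T×2.
The number of distinct arrangements is 7!/(2!) = 5040/2 = 2520.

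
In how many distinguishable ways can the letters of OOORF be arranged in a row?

20

The 5 letters of OOORF have repeats: O appearing 3 times.
So there are 5! / (3!) = 20 distinguishable arrangements.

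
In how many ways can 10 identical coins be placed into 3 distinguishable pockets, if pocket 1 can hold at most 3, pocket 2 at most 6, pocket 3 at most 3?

6

Ignoring the caps, the number of non-negative solutions to x_1+…+x_3 = 10 is C(12,2) = 66.
Subtract solutions that violate a single cap (substitute x_i' = x_i − (cap_i+1)): x_1 ≥ 4 gives C(8,2) = 28; x_2 ≥ 7 gives C(5,2) = 10; x_3 ≥ 4 gives C(8,2) = 28. Together 66.
Add back pairs where two caps are both exceeded: 0 + 6 + 0 = 6.
By inclusion–exclusion the count is 66 − 66 + 6 = 6.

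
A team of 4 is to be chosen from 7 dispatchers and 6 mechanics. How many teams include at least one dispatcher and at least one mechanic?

With no constraint there are C(13,4) = 715 possible selections.
Subtract selections that omit an entire group: no dispatchers → C(6,4) = 15; no mechanics → C(7,4) = 35.
Both groups omitted at once is impossible, so 715 − 50 = 665.

665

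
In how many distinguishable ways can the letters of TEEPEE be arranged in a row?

30

The 6 letters of TEEPEE have repeats: E appearing 4 times.
Dividing 6! = 720 by 4! = 24 for the repeated letters gives 30.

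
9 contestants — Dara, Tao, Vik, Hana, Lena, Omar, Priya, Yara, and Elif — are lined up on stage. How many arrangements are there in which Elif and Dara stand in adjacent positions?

Glue Elif and Dara into one block (2 internal orders), leaving 8 units to arrange in a row.
That gives 2 × 8! = 2 × 40320 = 80640.

80640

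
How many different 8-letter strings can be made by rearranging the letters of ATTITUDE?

The 8 letters of ATTITUDE have repeats: T appearing 3 times.
The number of distinct arrangements is 8!/(3!) = 40320/6 = 6720.

6720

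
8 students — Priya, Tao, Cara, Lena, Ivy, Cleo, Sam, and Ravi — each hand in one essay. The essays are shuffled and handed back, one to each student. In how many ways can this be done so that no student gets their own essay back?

14833

Count assignments avoiding every fixed point. For any j of the 8 students fixed to their own essay, the other 8−j can be arranged in (8−j)! ways.
By inclusion–exclusion this is Σ_{j=0}^{8} (−1)^j C(8,j)·(8−j)!.
Computing: 40320 − 40320 + 20160 − 6720 + 1680 − 336 + 56 − 8 + 1 = 14833.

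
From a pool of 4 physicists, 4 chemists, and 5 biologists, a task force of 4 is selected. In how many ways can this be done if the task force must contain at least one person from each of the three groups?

Unrestricted: C(13,4) = 715 ways to pick any 4 of the 13.
Subtract selections that omit an entire group: no physicists → C(9,4) = 126; no chemists → C(9,4) = 126; no biologists → C(8,4) = 70.
Add back selections omitting two groups (i.e. drawn from a single group): C(4,4) + C(4,4) + C(5,4) = 7.
By inclusion–exclusion: 715 − 322 + 7 = 400.

400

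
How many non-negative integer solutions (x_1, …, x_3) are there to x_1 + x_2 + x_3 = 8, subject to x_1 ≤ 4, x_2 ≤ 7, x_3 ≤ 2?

14

Ignoring the caps, the number of non-negative solutions to x_1+…+x_3 = 8 is C(10,2) = 45.
Subtract solutions that violate a single cap (substitute x_i' = x_i − (cap_i+1)): x_1 ≥ 5 gives C(5,2) = 10; x_2 ≥ 8 gives C(2,2) = 1; x_3 ≥ 3 gives C(7,2) = 21. Together 32.
Add back pairs where two caps are both exceeded: 0 + 1 + 0 = 1.
By inclusion–exclusion the count is 45 − 32 + 1 = 14.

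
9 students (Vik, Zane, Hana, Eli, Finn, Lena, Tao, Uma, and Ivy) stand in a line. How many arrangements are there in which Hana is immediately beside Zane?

Glue Hana and Zane into one block (2 internal orders), leaving 8 units to arrange in a row.
So the count is 2·(8)! = 80640.

80640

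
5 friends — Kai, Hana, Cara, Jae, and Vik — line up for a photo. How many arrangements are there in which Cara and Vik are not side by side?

72

Of the 5! = 120 arrangements, those with Cara and Vik adjacent number 2 × 4! = 48 (treat the pair as a block with 2 internal orders).
So 120 − 48 = 72 arrangements keep them apart.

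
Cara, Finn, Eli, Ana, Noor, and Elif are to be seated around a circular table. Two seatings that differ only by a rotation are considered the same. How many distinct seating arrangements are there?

Seat Cara anywhere (absorbing the rotational symmetry), then permute the other 5: (5)! = 120.

120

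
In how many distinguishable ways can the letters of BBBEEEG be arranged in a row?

140

The 7 letters of BBBEEEG have repeats: B appearing 3 times and E appearing 3 times.
Dividing 7! = 5040 by 3!·3! = 36 for the repeated letters gives 140.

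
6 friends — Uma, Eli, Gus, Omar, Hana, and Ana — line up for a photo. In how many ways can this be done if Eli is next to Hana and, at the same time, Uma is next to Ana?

96

Treat {Eli,Hana} as one block (2 orders) and {Uma,Ana} as another (2 orders).
That leaves 4 units to arrange: 2 × 2 × 4! = 4 × 24 = 96.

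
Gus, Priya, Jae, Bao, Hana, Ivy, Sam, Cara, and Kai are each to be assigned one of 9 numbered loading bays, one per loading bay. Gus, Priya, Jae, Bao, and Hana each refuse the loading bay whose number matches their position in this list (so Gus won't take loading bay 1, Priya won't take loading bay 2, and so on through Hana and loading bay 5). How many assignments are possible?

Let Aᵢ (for 1 ≤ i ≤ 5) be the placements that put person i in their forbidden loading bay. Any j of these fix j positions, leaving (9−j)! ways to fill the rest, and there are C(5,j) ways to pick which j.
By inclusion–exclusion, the number of valid placements is Σ_{j=0}^{5} (−1)^j C(5,j)·(9−j)!.
Computing: 362880 − 201600 + 50400 − 7200 + 600 − 24 = 205056.

205056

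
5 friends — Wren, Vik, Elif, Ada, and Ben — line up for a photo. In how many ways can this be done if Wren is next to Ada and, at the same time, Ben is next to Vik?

Treat {Wren,Ada} as one block (2 orders) and {Ben,Vik} as another (2 orders).
That leaves 3 units to arrange: 2 × 2 × 3! = 4 × 6 = 24.

24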